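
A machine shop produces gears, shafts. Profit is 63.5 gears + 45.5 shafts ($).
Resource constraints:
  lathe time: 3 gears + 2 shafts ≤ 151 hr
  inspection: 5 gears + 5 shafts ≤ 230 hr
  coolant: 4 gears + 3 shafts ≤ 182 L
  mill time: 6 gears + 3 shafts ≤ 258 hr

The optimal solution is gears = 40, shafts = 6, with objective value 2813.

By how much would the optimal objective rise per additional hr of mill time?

6

Check each constraint at x*: lathe time 132/151 (slack 19); inspection 230/230 (tight); coolant 178/182 (slack 4); mill time 258/258 (tight).
Since lathe time, coolant are not tight, their duals are 0.
Dual feasibility on the basic columns requires 5·y_inspection + 6·y_mill time = 63.5, 5·y_inspection + 3·y_mill time = 45.5.
This yields shadow prices y_inspection = 5.5, y_mill time = 6.
Shadow price of mill time = 6.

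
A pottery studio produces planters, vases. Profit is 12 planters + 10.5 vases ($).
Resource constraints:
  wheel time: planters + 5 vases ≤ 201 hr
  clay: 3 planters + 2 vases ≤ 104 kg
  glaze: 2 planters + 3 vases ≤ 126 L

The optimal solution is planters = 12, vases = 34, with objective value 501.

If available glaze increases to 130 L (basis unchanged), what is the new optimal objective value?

At the optimum: wheel time uses 182 of 201 (slack = 19); clay uses 104 of 104 (binding); glaze uses 126 of 126 (binding).
Since wheel time is not tight, its dual is 0.
Dual feasibility on the basic columns requires 3·y_clay + 2·y_glaze = 12, 2·y_clay + 3·y_glaze = 10.5.
→ y_clay = 3 and y_glaze = 1.5.
Δz = y_glaze·Δb = 1.5 × (4) = 6, so new z* = 501 + 6 = 507.

507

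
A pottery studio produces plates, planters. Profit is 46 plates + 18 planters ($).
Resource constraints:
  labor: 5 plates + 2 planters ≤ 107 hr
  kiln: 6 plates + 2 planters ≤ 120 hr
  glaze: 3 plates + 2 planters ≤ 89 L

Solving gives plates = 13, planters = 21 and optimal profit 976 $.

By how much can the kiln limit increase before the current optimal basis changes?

8.4

Binding constraints: labor, kiln. The basis is B = [[5,2],[6,2]] with det -2.
Per unit increase in kiln, x* moves by d = (1, -2.5).
The basis stays optimal until planters reaches 0; allowable increase = 8.4 hr.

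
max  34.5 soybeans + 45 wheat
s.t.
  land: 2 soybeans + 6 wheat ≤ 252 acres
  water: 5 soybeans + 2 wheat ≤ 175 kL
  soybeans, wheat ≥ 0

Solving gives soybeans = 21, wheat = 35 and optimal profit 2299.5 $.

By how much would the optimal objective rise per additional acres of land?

6

Check each constraint at x*: land 252/252 (tight); water 175/175 (tight).
Dual feasibility on the basic columns requires 2·y_land + 5·y_water = 34.5, 6·y_land + 2·y_water = 45.
This yields shadow prices y_land = 6, y_water = 4.5.
Shadow price of land = 6.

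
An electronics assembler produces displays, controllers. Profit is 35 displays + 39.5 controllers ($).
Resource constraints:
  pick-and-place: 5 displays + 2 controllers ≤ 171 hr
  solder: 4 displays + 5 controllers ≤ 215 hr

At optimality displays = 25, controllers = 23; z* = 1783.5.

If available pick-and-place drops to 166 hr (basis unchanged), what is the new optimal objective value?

1778.5

Check each constraint at x*: pick-and-place 171/171 (tight); solder 215/215 (tight).
The binding rows give the dual system: 5·y_pick-and-place + 4·y_solder = 35 and 2·y_pick-and-place + 5·y_solder = 39.5.
Solving: y_pick-and-place = 1, y_solder = 7.5.
Δz = y_pick-and-place·Δb = 1 × (-5) = -5, so new z* = 1783.5 − 5 = 1778.5.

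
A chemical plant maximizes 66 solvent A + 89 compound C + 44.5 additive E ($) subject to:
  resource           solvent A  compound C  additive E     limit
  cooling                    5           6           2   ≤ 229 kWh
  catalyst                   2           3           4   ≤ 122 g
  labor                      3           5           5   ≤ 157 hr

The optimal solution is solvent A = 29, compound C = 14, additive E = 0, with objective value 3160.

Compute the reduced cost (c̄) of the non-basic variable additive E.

At the optimum: cooling uses 229 of 229 (binding); catalyst uses 100 of 122 (slack = 22); labor uses 157 of 157 (binding).
By complementary slackness, y = 0 for the non-binding constraint.
From A_Bᵀ y = c: 5·y_cooling + 3·y_labor = 66; 6·y_cooling + 5·y_labor = 89.
This yields shadow prices y_cooling = 9, y_labor = 7.
Reduced cost of additive E: c₃ − yᵀa₃ = 44.5 − (9·2 + 7·5) = 44.5 − 53 = -8.5.

-8.5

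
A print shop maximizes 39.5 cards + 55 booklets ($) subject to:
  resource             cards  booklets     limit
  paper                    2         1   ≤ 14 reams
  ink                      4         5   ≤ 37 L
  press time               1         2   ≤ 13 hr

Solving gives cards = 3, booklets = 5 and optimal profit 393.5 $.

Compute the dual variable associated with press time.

7.5

Check each constraint at x*: paper 11/14 (slack 3); ink 37/37 (tight); press time 13/13 (tight).
By complementary slackness, y = 0 for the non-binding constraint.
From A_Bᵀ y = c: 4·y_ink + 1·y_press time = 39.5; 5·y_ink + 2·y_press time = 55.
Solving: y_ink = 8, y_press time = 7.5.
Shadow price of press time = 7.5.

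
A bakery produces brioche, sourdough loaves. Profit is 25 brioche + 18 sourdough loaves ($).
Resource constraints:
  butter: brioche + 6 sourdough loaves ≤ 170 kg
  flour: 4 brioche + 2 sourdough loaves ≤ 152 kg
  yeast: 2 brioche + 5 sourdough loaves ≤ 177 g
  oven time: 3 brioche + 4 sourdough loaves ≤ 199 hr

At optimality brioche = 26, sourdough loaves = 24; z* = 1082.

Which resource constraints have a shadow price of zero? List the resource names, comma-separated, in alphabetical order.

butter: 170/170 (binding)
flour: 152/152 (binding)
yeast: 172/177 (slack 5)
oven time: 174/199 (slack 25)
By complementary slackness, a constraint with positive slack has shadow price 0 → oven time, yeast.

oven time, yeast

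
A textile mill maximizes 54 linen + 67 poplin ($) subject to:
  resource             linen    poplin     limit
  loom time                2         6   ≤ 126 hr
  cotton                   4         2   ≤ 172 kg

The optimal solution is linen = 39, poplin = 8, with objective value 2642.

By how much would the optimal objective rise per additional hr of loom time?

At the optimum: loom time uses 126 of 126 (binding); cotton uses 172 of 172 (binding).
The binding rows give the dual system: 2·y_loom time + 4·y_cotton = 54 and 6·y_loom time + 2·y_cotton = 67.
Solving: y_loom time = 8, y_cotton = 9.5.
Shadow price of loom time = 8.

8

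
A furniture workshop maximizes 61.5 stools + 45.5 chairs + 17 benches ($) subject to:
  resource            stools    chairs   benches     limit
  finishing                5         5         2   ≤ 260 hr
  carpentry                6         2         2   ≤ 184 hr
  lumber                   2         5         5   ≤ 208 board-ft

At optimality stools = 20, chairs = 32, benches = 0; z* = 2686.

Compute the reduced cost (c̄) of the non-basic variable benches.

At the optimum: finishing uses 260 of 260 (binding); carpentry uses 184 of 184 (binding); lumber uses 200 of 208 (slack = 8).
Slack constraints have shadow price 0 (complementary slackness).
Dual feasibility on the basic columns requires 5·y_finishing + 6·y_carpentry = 61.5, 5·y_finishing + 2·y_carpentry = 45.5.
This yields shadow prices y_finishing = 7.5, y_carpentry = 4.
Reduced cost of benches: c₃ − yᵀa₃ = 17 − (7.5·2 + 4·2) = 17 − 23 = -6.

-6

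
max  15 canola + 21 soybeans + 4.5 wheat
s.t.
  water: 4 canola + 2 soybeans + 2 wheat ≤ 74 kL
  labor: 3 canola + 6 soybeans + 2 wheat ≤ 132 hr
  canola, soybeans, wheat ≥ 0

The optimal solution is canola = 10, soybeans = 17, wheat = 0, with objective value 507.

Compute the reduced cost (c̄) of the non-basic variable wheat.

At the optimum: water uses 74 of 74 (binding); labor uses 132 of 132 (binding).
Dual feasibility on the basic columns requires 4·y_water + 3·y_labor = 15, 2·y_water + 6·y_labor = 21.
Solving: y_water = 1.5, y_labor = 3.
Reduced cost of wheat: c₃ − yᵀa₃ = 4.5 − (1.5·2 + 3·2) = 4.5 − 9 = -4.5.

-4.5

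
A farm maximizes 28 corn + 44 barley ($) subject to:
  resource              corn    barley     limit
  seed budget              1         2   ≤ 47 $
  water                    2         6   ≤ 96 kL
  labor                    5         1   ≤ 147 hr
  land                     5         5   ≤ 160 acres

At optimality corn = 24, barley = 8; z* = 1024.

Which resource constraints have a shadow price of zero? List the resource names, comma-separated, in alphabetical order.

labor, seed budget

seed budget: 40/47 (slack 7)
water: 96/96 (binding)
labor: 128/147 (slack 19)
land: 160/160 (binding)
By complementary slackness, a constraint with positive slack has shadow price 0 → labor, seed budget.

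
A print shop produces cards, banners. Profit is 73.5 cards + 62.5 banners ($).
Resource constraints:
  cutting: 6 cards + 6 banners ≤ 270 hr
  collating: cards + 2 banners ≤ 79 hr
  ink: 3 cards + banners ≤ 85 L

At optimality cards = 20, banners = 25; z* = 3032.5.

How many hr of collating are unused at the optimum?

9

collating used = 1·20 + 2·25 = 70; slack = 79 − 70 = 9.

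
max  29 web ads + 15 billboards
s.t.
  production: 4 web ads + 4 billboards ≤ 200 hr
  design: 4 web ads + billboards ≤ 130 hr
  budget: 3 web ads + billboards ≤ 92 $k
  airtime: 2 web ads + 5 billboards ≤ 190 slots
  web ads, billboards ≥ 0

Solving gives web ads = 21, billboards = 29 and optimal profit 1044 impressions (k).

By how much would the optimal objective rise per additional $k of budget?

Check each constraint at x*: production 200/200 (tight); design 113/130 (slack 17); budget 92/92 (tight); airtime 187/190 (slack 3).
Slack constraints have shadow price 0 (complementary slackness).
The binding rows give the dual system: 4·y_production + 3·y_budget = 29 and 4·y_production + 1·y_budget = 15.
→ y_production = 2 and y_budget = 7.
Shadow price of budget = 7.

7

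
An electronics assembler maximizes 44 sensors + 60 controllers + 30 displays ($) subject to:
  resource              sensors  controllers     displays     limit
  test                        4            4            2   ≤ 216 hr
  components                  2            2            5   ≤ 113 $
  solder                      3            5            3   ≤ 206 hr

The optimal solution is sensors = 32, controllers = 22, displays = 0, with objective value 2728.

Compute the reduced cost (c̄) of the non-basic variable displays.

Check each constraint at x*: test 216/216 (tight); components 108/113 (slack 5); solder 206/206 (tight).
Since components is not tight, its dual is 0.
Dual feasibility on the basic columns requires 4·y_test + 3·y_solder = 44, 4·y_test + 5·y_solder = 60.
This yields shadow prices y_test = 5, y_solder = 8.
Reduced cost of displays: c₃ − yᵀa₃ = 30 − (5·2 + 8·3) = 30 − 34 = -4.

-4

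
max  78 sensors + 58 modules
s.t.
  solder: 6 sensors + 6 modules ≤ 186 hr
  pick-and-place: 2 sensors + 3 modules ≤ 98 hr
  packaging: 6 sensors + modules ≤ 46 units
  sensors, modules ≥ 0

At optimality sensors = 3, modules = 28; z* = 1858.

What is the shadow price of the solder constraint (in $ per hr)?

Binding: solder and packaging. Non-binding: pick-and-place (8 unused).
Since pick-and-place is not tight, its dual is 0.
Dual feasibility on the basic columns requires 6·y_solder + 6·y_packaging = 78, 6·y_solder + 1·y_packaging = 58.
Solving: y_solder = 9, y_packaging = 4.
Shadow price of solder = 9.

9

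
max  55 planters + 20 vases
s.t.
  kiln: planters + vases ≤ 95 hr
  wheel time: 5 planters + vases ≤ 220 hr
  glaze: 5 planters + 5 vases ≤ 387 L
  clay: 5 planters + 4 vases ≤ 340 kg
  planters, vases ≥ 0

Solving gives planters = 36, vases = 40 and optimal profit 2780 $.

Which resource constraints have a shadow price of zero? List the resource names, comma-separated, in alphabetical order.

kiln: 76/95 (slack 19)
wheel time: 220/220 (binding)
glaze: 380/387 (slack 7)
clay: 340/340 (binding)
By complementary slackness, a constraint with positive slack has shadow price 0 → glaze, kiln.

glaze, kiln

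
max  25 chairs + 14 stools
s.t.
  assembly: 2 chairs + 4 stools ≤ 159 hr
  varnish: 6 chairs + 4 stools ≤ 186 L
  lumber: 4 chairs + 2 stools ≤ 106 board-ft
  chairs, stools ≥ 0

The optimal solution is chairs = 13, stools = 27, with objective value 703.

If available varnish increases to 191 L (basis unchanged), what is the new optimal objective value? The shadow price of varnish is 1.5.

Δb = 5, so new z* = 703 + (1.5)·(5) = 703 + 7.5 = 710.5.

710.5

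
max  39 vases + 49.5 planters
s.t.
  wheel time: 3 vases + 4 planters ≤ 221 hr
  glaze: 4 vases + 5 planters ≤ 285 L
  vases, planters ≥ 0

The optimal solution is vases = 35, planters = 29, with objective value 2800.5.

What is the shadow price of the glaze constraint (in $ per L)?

At the optimum: wheel time uses 221 of 221 (binding); glaze uses 285 of 285 (binding).
From A_Bᵀ y = c: 3·y_wheel time + 4·y_glaze = 39; 4·y_wheel time + 5·y_glaze = 49.5.
This yields shadow prices y_wheel time = 3, y_glaze = 7.5.
Shadow price of glaze = 7.5.

7.5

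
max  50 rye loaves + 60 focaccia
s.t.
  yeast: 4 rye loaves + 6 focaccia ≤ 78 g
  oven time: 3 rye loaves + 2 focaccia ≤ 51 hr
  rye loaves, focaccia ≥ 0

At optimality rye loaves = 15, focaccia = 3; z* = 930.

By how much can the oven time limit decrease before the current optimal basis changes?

25

Binding constraints: yeast, oven time. The basis is B = [[4,6],[3,2]] with det -10.
Per unit decrease in oven time, x* moves by d = (-0.6, 0.4).
The basis stays optimal until rye loaves reaches 0; allowable decrease = 25 hr.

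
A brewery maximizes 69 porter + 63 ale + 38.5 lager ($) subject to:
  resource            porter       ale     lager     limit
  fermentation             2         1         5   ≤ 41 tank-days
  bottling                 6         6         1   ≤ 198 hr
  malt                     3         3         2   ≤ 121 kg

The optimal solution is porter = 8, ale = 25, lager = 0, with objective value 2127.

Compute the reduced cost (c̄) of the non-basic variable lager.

At the optimum: fermentation uses 41 of 41 (binding); bottling uses 198 of 198 (binding); malt uses 99 of 121 (slack = 22).
Slack constraints have shadow price 0 (complementary slackness).
From A_Bᵀ y = c: 2·y_fermentation + 6·y_bottling = 69; 1·y_fermentation + 6·y_bottling = 63.
Solving: y_fermentation = 6, y_bottling = 9.5.
Reduced cost of lager: c₃ − yᵀa₃ = 38.5 − (6·5 + 9.5·1) = 38.5 − 39.5 = -1.

-1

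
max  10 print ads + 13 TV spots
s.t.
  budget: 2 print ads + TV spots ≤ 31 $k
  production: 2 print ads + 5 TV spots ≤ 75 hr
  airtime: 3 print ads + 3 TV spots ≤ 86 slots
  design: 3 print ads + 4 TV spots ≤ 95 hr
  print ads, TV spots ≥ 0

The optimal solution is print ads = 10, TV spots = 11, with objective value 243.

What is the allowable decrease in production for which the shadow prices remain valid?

44

Binding constraints: budget, production. The basis is B = [[2,1],[2,5]] with det 8.
Per unit decrease in production, x* moves by d = (0.125, -0.25).
The basis stays optimal until TV spots reaches 0; allowable decrease = 44 hr.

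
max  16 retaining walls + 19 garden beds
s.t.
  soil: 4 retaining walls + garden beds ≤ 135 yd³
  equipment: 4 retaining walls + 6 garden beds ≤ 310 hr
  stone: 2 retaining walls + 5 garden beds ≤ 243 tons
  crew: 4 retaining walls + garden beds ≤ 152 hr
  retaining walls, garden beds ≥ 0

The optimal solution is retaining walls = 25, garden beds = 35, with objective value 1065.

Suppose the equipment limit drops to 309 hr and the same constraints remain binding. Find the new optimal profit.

Check each constraint at x*: soil 135/135 (tight); equipment 310/310 (tight); stone 225/243 (slack 18); crew 135/152 (slack 17).
Since stone, crew are not tight, their duals are 0.
The binding rows give the dual system: 4·y_soil + 4·y_equipment = 16 and 1·y_soil + 6·y_equipment = 19.
This yields shadow prices y_soil = 1, y_equipment = 3.
Δz = y_equipment·Δb = 3 × (-1) = -3, so new z* = 1065 − 3 = 1062.

1062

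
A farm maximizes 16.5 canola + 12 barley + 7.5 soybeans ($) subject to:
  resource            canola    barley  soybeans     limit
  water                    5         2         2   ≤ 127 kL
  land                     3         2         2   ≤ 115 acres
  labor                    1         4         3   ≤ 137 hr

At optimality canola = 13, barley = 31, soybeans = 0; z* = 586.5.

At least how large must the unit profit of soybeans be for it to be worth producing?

10.5

Check each constraint at x*: water 127/127 (tight); land 101/115 (slack 14); labor 137/137 (tight).
Since land is not tight, its dual is 0.
Dual feasibility on the basic columns requires 5·y_water + 1·y_labor = 16.5, 2·y_water + 4·y_labor = 12.
Solving: y_water = 3, y_labor = 1.5.
soybeans enters the basis when its profit ≥ yᵀa₃ = 3·2 + 1.5·3 = 10.5.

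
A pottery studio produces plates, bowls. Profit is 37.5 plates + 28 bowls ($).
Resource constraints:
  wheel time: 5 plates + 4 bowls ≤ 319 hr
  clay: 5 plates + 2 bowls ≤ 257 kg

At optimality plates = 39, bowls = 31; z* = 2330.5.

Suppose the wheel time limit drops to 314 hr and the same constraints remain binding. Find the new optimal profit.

At the optimum: wheel time uses 319 of 319 (binding); clay uses 257 of 257 (binding).
Dual feasibility on the basic columns requires 5·y_wheel time + 5·y_clay = 37.5, 4·y_wheel time + 2·y_clay = 28.
Solving: y_wheel time = 6.5, y_clay = 1.
Δz = y_wheel time·Δb = 6.5 × (-5) = -32.5, so new z* = 2330.5 − 32.5 = 2298.

2298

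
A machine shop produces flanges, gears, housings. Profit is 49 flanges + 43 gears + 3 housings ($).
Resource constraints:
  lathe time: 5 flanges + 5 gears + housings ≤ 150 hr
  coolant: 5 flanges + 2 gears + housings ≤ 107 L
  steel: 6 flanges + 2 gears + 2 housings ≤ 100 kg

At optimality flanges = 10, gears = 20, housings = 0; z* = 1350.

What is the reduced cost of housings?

Check each constraint at x*: lathe time 150/150 (tight); coolant 90/107 (slack 17); steel 100/100 (tight).
Slack constraints have shadow price 0 (complementary slackness).
The binding rows give the dual system: 5·y_lathe time + 6·y_steel = 49 and 5·y_lathe time + 2·y_steel = 43.
→ y_lathe time = 8 and y_steel = 1.5.
Reduced cost of housings: c₃ − yᵀa₃ = 3 − (8·1 + 1.5·2) = 3 − 11 = -8.

-8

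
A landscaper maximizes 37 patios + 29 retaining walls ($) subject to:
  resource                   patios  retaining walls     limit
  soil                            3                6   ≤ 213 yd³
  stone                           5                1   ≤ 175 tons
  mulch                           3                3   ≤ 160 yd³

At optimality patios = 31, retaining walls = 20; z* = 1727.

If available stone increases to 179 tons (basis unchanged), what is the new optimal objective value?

1747

Binding: soil and stone. Non-binding: mulch (7 unused).
Since mulch is not tight, its dual is 0.
The binding rows give the dual system: 3·y_soil + 5·y_stone = 37 and 6·y_soil + 1·y_stone = 29.
This yields shadow prices y_soil = 4, y_stone = 5.
Δz = y_stone·Δb = 5 × (4) = 20, so new z* = 1727 + 20 = 1747.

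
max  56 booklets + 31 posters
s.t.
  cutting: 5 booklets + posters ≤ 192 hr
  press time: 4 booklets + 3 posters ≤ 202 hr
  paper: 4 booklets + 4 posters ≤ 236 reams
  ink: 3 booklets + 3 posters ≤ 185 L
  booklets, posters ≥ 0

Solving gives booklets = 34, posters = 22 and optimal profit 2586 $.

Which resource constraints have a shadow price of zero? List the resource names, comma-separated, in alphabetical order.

cutting: 192/192 (binding)
press time: 202/202 (binding)
paper: 224/236 (slack 12)
ink: 168/185 (slack 17)
By complementary slackness, a constraint with positive slack has shadow price 0 → ink, paper.

ink, paper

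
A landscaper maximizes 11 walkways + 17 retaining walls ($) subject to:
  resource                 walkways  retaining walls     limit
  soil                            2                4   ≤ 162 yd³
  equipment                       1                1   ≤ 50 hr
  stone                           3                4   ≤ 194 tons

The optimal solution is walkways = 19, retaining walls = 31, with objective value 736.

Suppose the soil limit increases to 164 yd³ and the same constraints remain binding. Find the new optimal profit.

Check each constraint at x*: soil 162/162 (tight); equipment 50/50 (tight); stone 181/194 (slack 13).
Slack constraints have shadow price 0 (complementary slackness).
From A_Bᵀ y = c: 2·y_soil + 1·y_equipment = 11; 4·y_soil + 1·y_equipment = 17.
This yields shadow prices y_soil = 3, y_equipment = 5.
Δz = y_soil·Δb = 3 × (2) = 6, so new z* = 736 + 6 = 742.

742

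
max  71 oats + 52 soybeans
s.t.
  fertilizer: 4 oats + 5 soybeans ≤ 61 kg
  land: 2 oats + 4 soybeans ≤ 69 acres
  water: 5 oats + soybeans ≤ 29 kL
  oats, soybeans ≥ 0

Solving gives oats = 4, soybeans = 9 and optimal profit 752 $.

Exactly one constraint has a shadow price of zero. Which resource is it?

fertilizer: 61/61 (binding)
land: 44/69 (slack 25)
water: 29/29 (binding)
By complementary slackness, a constraint with positive slack has shadow price 0 → land.

land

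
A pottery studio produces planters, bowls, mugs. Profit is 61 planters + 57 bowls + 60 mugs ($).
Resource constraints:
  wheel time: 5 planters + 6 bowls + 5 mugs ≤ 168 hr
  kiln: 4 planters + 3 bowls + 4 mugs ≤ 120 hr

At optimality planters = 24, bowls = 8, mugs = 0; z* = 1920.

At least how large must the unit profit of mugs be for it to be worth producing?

Check each constraint at x*: wheel time 168/168 (tight); kiln 120/120 (tight).
From A_Bᵀ y = c: 5·y_wheel time + 4·y_kiln = 61; 6·y_wheel time + 3·y_kiln = 57.
Solving: y_wheel time = 5, y_kiln = 9.
mugs enters the basis when its profit ≥ yᵀa₃ = 5·5 + 9·4 = 61.

61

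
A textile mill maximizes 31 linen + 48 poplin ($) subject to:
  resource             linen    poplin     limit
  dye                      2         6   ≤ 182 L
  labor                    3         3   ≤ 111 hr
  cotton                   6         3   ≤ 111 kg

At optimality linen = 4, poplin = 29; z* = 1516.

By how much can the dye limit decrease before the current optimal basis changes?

Binding constraints: dye, cotton. The basis is B = [[2,6],[6,3]] with det -30.
Per unit decrease in dye, x* moves by d = (0.1, -0.2).
The basis stays optimal until poplin reaches 0; allowable decrease = 145 L.

145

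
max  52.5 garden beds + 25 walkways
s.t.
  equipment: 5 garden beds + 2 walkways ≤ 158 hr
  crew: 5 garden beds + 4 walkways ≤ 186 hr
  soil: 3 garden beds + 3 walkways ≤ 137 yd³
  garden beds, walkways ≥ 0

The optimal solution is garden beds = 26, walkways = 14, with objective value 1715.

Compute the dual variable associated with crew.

At the optimum: equipment uses 158 of 158 (binding); crew uses 186 of 186 (binding); soil uses 120 of 137 (slack = 17).
Since soil is not tight, its dual is 0.
Dual feasibility on the basic columns requires 5·y_equipment + 5·y_crew = 52.5, 2·y_equipment + 4·y_crew = 25.
This yields shadow prices y_equipment = 8.5, y_crew = 2.
Shadow price of crew = 2.

2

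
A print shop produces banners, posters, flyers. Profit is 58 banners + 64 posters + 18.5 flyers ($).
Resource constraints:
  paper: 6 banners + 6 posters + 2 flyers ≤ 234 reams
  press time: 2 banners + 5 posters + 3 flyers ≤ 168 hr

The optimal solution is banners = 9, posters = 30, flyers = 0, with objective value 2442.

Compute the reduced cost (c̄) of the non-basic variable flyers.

Check each constraint at x*: paper 234/234 (tight); press time 168/168 (tight).
Dual feasibility on the basic columns requires 6·y_paper + 2·y_press time = 58, 6·y_paper + 5·y_press time = 64.
This yields shadow prices y_paper = 9, y_press time = 2.
Reduced cost of flyers: c₃ − yᵀa₃ = 18.5 − (9·2 + 2·3) = 18.5 − 24 = -5.5.

-5.5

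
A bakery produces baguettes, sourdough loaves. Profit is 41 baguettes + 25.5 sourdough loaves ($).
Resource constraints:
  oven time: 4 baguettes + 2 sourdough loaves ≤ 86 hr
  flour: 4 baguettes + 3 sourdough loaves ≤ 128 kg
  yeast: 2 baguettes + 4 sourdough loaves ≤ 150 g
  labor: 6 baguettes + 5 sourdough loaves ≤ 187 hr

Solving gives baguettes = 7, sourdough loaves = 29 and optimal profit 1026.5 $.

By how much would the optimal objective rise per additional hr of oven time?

Binding: oven time and labor. Non-binding: flour (13 unused), yeast (20 unused).
Since flour, yeast are not tight, their duals are 0.
From A_Bᵀ y = c: 4·y_oven time + 6·y_labor = 41; 2·y_oven time + 5·y_labor = 25.5.
→ y_oven time = 6.5 and y_labor = 2.5.
Shadow price of oven time = 6.5.

6.5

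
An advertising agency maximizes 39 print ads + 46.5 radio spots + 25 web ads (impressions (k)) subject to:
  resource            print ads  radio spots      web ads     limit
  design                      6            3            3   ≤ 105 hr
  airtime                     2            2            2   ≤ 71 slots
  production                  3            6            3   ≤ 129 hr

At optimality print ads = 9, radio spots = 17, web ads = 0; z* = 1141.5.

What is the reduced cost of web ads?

Binding: design and production. Non-binding: airtime (19 unused).
Since airtime is not tight, its dual is 0.
The binding rows give the dual system: 6·y_design + 3·y_production = 39 and 3·y_design + 6·y_production = 46.5.
→ y_design = 3.5 and y_production = 6.
Reduced cost of web ads: c₃ − yᵀa₃ = 25 − (3.5·3 + 6·3) = 25 − 28.5 = -3.5.

-3.5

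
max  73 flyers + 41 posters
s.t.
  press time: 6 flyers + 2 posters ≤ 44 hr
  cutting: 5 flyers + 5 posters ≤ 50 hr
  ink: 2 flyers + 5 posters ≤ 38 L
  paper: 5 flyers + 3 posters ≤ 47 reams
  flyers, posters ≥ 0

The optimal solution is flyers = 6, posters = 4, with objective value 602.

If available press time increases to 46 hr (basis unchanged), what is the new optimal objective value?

618

At the optimum: press time uses 44 of 44 (binding); cutting uses 50 of 50 (binding); ink uses 32 of 38 (slack = 6); paper uses 42 of 47 (slack = 5).
By complementary slackness, y = 0 for the non-binding constraints.
The binding rows give the dual system: 6·y_press time + 5·y_cutting = 73 and 2·y_press time + 5·y_cutting = 41.
→ y_press time = 8 and y_cutting = 5.
Δz = y_press time·Δb = 8 × (2) = 16, so new z* = 602 + 16 = 618.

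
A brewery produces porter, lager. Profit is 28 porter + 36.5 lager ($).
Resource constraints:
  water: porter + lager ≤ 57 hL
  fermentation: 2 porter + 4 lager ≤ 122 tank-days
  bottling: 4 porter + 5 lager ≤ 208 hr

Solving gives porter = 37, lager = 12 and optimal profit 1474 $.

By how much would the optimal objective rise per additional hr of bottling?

Binding: fermentation and bottling. Non-binding: water (8 unused).
Slack constraints have shadow price 0 (complementary slackness).
The binding rows give the dual system: 2·y_fermentation + 4·y_bottling = 28 and 4·y_fermentation + 5·y_bottling = 36.5.
This yields shadow prices y_fermentation = 1, y_bottling = 6.5.
Shadow price of bottling = 6.5.

6.5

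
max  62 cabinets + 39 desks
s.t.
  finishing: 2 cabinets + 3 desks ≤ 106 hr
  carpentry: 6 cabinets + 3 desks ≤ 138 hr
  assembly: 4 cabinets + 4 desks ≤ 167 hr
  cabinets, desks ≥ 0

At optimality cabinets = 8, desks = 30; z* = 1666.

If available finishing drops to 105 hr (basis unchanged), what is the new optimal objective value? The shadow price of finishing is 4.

1662

Δb = -1, so new z* = 1666 + (4)·(-1) = 1666 − 4 = 1662.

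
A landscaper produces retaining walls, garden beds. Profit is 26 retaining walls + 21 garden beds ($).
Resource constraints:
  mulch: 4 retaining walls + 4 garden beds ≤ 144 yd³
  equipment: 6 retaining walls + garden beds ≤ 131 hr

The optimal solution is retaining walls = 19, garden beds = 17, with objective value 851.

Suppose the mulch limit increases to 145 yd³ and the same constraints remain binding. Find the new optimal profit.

856

Both mulch and equipment are binding at x*.
From A_Bᵀ y = c: 4·y_mulch + 6·y_equipment = 26; 4·y_mulch + 1·y_equipment = 21.
This yields shadow prices y_mulch = 5, y_equipment = 1.
Δz = y_mulch·Δb = 5 × (1) = 5, so new z* = 851 + 5 = 856.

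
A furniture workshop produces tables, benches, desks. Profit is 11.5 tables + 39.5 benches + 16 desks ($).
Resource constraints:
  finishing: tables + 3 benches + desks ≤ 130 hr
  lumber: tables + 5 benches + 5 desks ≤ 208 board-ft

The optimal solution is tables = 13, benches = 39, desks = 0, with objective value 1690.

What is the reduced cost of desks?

-5.5

Check each constraint at x*: finishing 130/130 (tight); lumber 208/208 (tight).
Dual feasibility on the basic columns requires 1·y_finishing + 1·y_lumber = 11.5, 3·y_finishing + 5·y_lumber = 39.5.
Solving: y_finishing = 9, y_lumber = 2.5.
Reduced cost of desks: c₃ − yᵀa₃ = 16 − (9·1 + 2.5·5) = 16 − 21.5 = -5.5.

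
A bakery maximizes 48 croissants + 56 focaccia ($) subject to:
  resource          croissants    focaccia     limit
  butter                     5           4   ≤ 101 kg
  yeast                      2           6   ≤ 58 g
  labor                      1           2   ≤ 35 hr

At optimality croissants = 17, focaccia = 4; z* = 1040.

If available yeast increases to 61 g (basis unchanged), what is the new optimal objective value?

Check each constraint at x*: butter 101/101 (tight); yeast 58/58 (tight); labor 25/35 (slack 10).
By complementary slackness, y = 0 for the non-binding constraint.
Dual feasibility on the basic columns requires 5·y_butter + 2·y_yeast = 48, 4·y_butter + 6·y_yeast = 56.
This yields shadow prices y_butter = 8, y_yeast = 4.
Δz = y_yeast·Δb = 4 × (3) = 12, so new z* = 1040 + 12 = 1052.

1052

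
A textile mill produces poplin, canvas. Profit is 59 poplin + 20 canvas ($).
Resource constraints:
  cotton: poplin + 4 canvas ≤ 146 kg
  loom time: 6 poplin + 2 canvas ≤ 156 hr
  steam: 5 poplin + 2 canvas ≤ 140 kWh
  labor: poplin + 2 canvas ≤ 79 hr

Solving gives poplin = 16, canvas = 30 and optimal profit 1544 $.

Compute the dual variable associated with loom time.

Binding: loom time and steam. Non-binding: cotton (10 unused), labor (3 unused).
Slack constraints have shadow price 0 (complementary slackness).
Dual feasibility on the basic columns requires 6·y_loom time + 5·y_steam = 59, 2·y_loom time + 2·y_steam = 20.
This yields shadow prices y_loom time = 9, y_steam = 1.
Shadow price of loom time = 9.

9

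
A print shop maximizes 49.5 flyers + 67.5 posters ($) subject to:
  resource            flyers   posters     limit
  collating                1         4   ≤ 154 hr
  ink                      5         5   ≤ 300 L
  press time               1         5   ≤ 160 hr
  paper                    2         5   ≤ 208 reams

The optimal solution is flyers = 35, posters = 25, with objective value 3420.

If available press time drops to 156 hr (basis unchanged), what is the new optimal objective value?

3402

Binding: ink and press time. Non-binding: collating (19 unused), paper (13 unused).
By complementary slackness, y = 0 for the non-binding constraints.
Dual feasibility on the basic columns requires 5·y_ink + 1·y_press time = 49.5, 5·y_ink + 5·y_press time = 67.5.
This yields shadow prices y_ink = 9, y_press time = 4.5.
Δz = y_press time·Δb = 4.5 × (-4) = -18, so new z* = 3420 − 18 = 3402.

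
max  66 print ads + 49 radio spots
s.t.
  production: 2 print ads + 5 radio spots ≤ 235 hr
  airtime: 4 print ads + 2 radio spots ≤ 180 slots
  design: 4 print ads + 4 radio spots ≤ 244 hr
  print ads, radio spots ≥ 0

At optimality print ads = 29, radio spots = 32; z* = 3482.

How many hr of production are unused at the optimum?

production used = 2·29 + 5·32 = 218; slack = 235 − 218 = 17.

17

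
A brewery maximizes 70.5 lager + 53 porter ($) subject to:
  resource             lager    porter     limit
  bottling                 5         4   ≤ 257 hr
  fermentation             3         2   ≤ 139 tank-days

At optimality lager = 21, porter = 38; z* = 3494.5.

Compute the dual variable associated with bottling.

Check each constraint at x*: bottling 257/257 (tight); fermentation 139/139 (tight).
Dual feasibility on the basic columns requires 5·y_bottling + 3·y_fermentation = 70.5, 4·y_bottling + 2·y_fermentation = 53.
This yields shadow prices y_bottling = 9, y_fermentation = 8.5.
Shadow price of bottling = 9.

9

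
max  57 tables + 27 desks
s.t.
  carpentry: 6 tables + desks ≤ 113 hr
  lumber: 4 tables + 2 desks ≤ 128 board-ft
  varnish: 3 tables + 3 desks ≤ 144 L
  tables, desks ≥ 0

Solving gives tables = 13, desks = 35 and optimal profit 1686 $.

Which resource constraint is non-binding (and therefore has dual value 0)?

carpentry: 113/113 (binding)
lumber: 122/128 (slack 6)
varnish: 144/144 (binding)
By complementary slackness, a constraint with positive slack has shadow price 0 → lumber.

lumber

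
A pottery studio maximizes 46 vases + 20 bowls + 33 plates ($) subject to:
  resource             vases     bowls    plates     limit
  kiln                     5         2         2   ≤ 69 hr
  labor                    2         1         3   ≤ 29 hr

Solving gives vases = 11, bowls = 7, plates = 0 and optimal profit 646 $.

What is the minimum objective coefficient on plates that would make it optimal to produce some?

36

Both kiln and labor are binding at x*.
From A_Bᵀ y = c: 5·y_kiln + 2·y_labor = 46; 2·y_kiln + 1·y_labor = 20.
Solving: y_kiln = 6, y_labor = 8.
plates enters the basis when its profit ≥ yᵀa₃ = 6·2 + 8·3 = 36.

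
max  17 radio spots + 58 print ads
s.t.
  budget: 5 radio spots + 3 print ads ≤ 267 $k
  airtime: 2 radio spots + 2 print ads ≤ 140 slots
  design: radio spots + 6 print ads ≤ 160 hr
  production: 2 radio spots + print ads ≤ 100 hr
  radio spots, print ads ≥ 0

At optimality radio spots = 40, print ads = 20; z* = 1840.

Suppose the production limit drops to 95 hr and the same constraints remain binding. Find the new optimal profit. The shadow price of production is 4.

1820

Δb = -5, so new z* = 1840 + (4)·(-5) = 1840 − 20 = 1820.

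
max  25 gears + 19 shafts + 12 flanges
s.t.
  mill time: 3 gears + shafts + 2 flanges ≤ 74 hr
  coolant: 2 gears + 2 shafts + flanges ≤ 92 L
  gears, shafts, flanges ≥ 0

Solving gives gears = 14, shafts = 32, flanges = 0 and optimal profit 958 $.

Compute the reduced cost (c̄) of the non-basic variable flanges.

Both mill time and coolant are binding at x*.
Dual feasibility on the basic columns requires 3·y_mill time + 2·y_coolant = 25, 1·y_mill time + 2·y_coolant = 19.
→ y_mill time = 3 and y_coolant = 8.
Reduced cost of flanges: c₃ − yᵀa₃ = 12 − (3·2 + 8·1) = 12 − 14 = -2.

-2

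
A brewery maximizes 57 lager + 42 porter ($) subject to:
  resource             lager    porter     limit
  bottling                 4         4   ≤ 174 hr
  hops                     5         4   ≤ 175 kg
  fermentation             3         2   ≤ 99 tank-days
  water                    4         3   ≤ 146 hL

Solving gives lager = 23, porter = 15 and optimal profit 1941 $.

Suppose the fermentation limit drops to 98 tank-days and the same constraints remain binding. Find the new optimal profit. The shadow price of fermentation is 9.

1932

Δb = -1, so new z* = 1941 + (9)·(-1) = 1941 − 9 = 1932.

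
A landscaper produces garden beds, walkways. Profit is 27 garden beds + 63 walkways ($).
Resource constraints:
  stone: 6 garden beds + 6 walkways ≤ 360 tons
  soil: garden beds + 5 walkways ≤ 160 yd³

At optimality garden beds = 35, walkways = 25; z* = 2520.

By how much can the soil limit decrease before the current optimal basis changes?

Binding constraints: stone, soil. The basis is B = [[6,6],[1,5]] with det 24.
Per unit decrease in soil, x* moves by d = (0.25, -0.25).
The basis stays optimal until walkways reaches 0; allowable decrease = 100 yd³.

100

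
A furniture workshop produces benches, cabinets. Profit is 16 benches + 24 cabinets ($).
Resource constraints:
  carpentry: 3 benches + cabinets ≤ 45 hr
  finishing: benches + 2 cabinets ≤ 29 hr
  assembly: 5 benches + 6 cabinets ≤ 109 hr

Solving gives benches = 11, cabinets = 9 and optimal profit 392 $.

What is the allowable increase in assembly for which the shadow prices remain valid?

Binding constraints: finishing, assembly. The basis is B = [[1,2],[5,6]] with det -4.
Per unit increase in assembly, x* moves by d = (0.5, -0.25).
The basis stays optimal until carpentry becomes binding; allowable increase = 2.4 hr.

2.4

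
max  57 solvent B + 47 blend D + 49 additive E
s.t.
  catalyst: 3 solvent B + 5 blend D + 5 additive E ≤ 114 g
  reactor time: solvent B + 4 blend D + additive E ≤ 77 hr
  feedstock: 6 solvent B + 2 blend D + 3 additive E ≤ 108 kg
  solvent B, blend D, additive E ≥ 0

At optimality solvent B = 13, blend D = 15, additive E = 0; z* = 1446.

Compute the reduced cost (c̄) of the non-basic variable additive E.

-4

Binding: catalyst and feedstock. Non-binding: reactor time (4 unused).
Since reactor time is not tight, its dual is 0.
The binding rows give the dual system: 3·y_catalyst + 6·y_feedstock = 57 and 5·y_catalyst + 2·y_feedstock = 47.
→ y_catalyst = 7 and y_feedstock = 6.
Reduced cost of additive E: c₃ − yᵀa₃ = 49 − (7·5 + 6·3) = 49 − 53 = -4.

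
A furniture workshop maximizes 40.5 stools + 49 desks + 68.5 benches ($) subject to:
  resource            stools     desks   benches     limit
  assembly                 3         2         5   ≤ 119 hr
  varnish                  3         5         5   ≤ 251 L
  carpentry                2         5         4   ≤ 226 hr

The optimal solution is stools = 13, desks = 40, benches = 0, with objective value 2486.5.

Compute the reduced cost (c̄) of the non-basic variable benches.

-3

Binding: assembly and carpentry. Non-binding: varnish (12 unused).
Since varnish is not tight, its dual is 0.
From A_Bᵀ y = c: 3·y_assembly + 2·y_carpentry = 40.5; 2·y_assembly + 5·y_carpentry = 49.
This yields shadow prices y_assembly = 9.5, y_carpentry = 6.
Reduced cost of benches: c₃ − yᵀa₃ = 68.5 − (9.5·5 + 6·4) = 68.5 − 71.5 = -3.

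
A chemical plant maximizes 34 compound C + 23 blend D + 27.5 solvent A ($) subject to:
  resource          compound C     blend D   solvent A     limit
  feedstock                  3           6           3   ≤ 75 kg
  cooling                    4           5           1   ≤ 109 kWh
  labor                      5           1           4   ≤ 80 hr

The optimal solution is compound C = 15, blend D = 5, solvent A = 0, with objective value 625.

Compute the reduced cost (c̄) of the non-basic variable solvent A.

Binding: feedstock and labor. Non-binding: cooling (24 unused).
By complementary slackness, y = 0 for the non-binding constraint.
Dual feasibility on the basic columns requires 3·y_feedstock + 5·y_labor = 34, 6·y_feedstock + 1·y_labor = 23.
Solving: y_feedstock = 3, y_labor = 5.
Reduced cost of solvent A: c₃ − yᵀa₃ = 27.5 − (3·3 + 5·4) = 27.5 − 29 = -1.5.

-1.5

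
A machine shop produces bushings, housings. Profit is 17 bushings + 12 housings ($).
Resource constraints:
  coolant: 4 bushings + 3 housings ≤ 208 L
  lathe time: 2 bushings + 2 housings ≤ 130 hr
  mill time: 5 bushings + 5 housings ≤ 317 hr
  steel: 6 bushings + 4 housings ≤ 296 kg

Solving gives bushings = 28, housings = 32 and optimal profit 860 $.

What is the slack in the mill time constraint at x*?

mill time used = 5·28 + 5·32 = 300; slack = 317 − 300 = 17.

17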